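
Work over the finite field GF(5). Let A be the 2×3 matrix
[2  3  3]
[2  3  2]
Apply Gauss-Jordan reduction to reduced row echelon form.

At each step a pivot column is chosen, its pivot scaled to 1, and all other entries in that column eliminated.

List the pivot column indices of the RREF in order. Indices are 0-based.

pivot columns: 0, 2

step 1: normalize row 0 (÷2) = (1, 4, 4)
  row 1: subtract 2×row0 = (0, 0, 4)
skip col 1 (zero from row 1)
step 2: normalize row 1 (÷4) = (0, 0, 1)
  row 0: subtract 4×row1 = (1, 4, 0)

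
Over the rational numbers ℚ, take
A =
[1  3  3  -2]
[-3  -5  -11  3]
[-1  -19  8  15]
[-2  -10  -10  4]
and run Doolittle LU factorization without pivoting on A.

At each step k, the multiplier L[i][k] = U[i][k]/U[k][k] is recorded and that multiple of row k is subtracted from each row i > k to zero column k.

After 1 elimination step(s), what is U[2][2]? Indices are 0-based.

U[2][2] = 11

[col 0] pivot 1
  R1 -= -3*R0 → (0, 4, -2, -3)  (L[1][0] := -3)
  R2 -= -1*R0 → (0, -16, 11, 13)  (L[2][0] := -1)
  R3 -= -2*R0 → (0, -4, -4, 0)  (L[3][0] := -2)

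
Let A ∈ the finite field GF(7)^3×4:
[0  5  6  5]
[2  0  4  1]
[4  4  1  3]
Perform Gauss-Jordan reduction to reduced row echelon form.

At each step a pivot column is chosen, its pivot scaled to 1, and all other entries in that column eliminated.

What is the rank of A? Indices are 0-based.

rank = 3

pivot(0,0): swap R0↔R1
pivot(0,0)=2: scale R0 → (1, 0, 2, 4)
  clear (2,0): R2 −= (4)R0 → (0, 4, 0, 1)
pivot(1,1)=5: scale R1 → (0, 1, 4, 1)
  clear (2,1): R2 −= (4)R1 → (0, 0, 5, 4)
pivot(2,2)=5: scale R2 → (0, 0, 1, 5)
  clear (0,2): R0 −= (2)R2 → (1, 0, 0, 1)
  clear (1,2): R1 −= (4)R2 → (0, 1, 0, 2)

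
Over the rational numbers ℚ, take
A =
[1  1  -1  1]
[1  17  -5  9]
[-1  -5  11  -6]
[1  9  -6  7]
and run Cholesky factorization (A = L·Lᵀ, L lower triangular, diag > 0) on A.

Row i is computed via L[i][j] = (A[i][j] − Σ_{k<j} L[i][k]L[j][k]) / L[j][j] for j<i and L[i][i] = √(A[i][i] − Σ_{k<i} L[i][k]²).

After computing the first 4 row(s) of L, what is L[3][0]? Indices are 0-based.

L[3][0] = 1

Step 1: L[0][0] = √(1) = 1.
  L[1][0] = (1) / L[0][0] = 1.
Step 2: L[1][1] = √(16) = 4.
  L[2][0] = (-1) / L[0][0] = -1.
  L[2][1] = (-4) / L[1][1] = -1.
Step 3: L[2][2] = √(9) = 3.
  L[3][0] = (1) / L[0][0] = 1.
  L[3][1] = (8) / L[1][1] = 2.
  L[3][2] = (-3) / L[2][2] = -1.
Step 4: L[3][3] = √(1) = 1.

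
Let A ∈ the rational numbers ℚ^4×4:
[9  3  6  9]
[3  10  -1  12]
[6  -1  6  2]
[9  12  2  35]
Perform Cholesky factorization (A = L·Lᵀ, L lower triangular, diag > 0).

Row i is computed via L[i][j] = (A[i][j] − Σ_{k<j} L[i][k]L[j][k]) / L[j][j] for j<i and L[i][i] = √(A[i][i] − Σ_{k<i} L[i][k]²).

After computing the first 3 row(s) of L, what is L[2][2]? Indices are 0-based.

Step 1: L[0][0] = √(9) = 3.
  L[1][0] = (3) / L[0][0] = 1.
Step 2: L[1][1] = √(9) = 3.
  L[2][0] = (6) / L[0][0] = 2.
  L[2][1] = (-3) / L[1][1] = -1.
Step 3: L[2][2] = √(1) = 1.

L[2][2] = 1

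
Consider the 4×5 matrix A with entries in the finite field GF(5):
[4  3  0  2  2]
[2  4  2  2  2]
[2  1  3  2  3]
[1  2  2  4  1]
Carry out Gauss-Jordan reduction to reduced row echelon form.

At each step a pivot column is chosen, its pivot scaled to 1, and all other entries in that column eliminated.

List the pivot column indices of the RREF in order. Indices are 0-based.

pivot columns: 0, 1, 2, 4

pivot(0,0)=4: scale R0 → (1, 2, 0, 3, 3)
  clear (1,0): R1 −= (2)R0 → (0, 0, 2, 1, 1)
  clear (2,0): R2 −= (2)R0 → (0, 2, 3, 1, 2)
  clear (3,0): R3 −= (1)R0 → (0, 0, 2, 1, 3)
pivot(1,1): swap R1↔R2
pivot(1,1)=2: scale R1 → (0, 1, 4, 3, 1)
  clear (0,1): R0 −= (2)R1 → (1, 0, 2, 2, 1)
pivot(2,2)=2: scale R2 → (0, 0, 1, 3, 3)
  clear (0,2): R0 −= (2)R2 → (1, 0, 0, 1, 0)
  clear (1,2): R1 −= (4)R2 → (0, 1, 0, 1, 4)
  clear (3,2): R3 −= (2)R2 → (0, 0, 0, 0, 2)
col 3: no nonzero at/below row 3; advance.
pivot(3,4)=2: scale R3 → (0, 0, 0, 0, 1)
  clear (1,4): R1 −= (4)R3 → (0, 1, 0, 1, 0)
  clear (2,4): R2 −= (3)R3 → (0, 0, 1, 3, 0)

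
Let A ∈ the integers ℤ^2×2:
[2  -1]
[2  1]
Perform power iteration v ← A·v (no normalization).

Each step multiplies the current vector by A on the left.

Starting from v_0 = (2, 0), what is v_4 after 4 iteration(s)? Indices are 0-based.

v_0 = (2, 0).
v_1 = A·v_0 = (4, 4).
v_2 = A·v_1 = (4, 12).
v_3 = A·v_2 = (-4, 20).
v_4 = A·v_3 = (-28, 12).

v_4 = (-28, 12)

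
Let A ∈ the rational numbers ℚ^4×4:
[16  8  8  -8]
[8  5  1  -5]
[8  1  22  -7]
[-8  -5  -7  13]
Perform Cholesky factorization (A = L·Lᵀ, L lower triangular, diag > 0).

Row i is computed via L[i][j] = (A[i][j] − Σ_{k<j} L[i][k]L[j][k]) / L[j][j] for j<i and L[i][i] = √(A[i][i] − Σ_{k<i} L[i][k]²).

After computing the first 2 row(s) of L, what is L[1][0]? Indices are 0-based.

Step 1: L[0][0] = √(16) = 4.
  L[1][0] = (8) / L[0][0] = 2.
Step 2: L[1][1] = √(1) = 1.

L[1][0] = 2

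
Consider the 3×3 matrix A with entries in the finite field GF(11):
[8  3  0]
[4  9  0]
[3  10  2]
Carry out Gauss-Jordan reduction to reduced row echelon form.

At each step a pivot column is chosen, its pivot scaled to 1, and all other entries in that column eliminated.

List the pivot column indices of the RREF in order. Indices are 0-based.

pivot(0,0)=8: scale R0 → (1, 10, 0)
  clear (1,0): R1 −= (4)R0 → (0, 2, 0)
  clear (2,0): R2 −= (3)R0 → (0, 2, 2)
pivot(1,1)=2: scale R1 → (0, 1, 0)
  clear (0,1): R0 −= (10)R1 → (1, 0, 0)
  clear (2,1): R2 −= (2)R1 → (0, 0, 2)
pivot(2,2)=2: scale R2 → (0, 0, 1)

pivot columns: 0, 1, 2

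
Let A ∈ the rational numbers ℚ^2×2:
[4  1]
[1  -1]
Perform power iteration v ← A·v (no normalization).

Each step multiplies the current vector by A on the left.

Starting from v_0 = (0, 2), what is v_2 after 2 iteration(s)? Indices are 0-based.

v_0 = (0, 2).
v_1 = A·v_0 = (2, -2).
v_2 = A·v_1 = (6, 4).

v_2 = (6, 4)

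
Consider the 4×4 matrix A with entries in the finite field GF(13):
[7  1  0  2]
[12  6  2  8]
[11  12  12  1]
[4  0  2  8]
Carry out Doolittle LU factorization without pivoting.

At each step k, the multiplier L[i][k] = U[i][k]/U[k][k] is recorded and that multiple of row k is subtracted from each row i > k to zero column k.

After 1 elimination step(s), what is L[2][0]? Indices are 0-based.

[col 0] pivot 7
  R1 -= 11*R0 → (0, 8, 2, 12)  (L[1][0] := 11)
  R2 -= 9*R0 → (0, 3, 12, 9)  (L[2][0] := 9)
  R3 -= 8*R0 → (0, 5, 2, 5)  (L[3][0] := 8)

L[2][0] = 9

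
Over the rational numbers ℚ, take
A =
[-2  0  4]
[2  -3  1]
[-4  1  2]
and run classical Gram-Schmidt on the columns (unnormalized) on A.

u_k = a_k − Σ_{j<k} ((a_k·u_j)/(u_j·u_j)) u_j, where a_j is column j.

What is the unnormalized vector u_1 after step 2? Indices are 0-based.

Step 1: u_0 = a_0 = (-2, 2, -4).
Step 2: u_1 = a_1 − (-5/12)·u_0 = (-5/6, -13/6, -2/3).

u_1 = (-5/6, -13/6, -2/3)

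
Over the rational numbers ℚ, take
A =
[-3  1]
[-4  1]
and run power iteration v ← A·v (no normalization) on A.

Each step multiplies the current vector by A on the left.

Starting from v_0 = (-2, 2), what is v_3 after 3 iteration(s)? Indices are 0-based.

v_3 = (20, 34)

v_0 = (-2, 2).
v_1 = A·v_0 = (8, 10).
v_2 = A·v_1 = (-14, -22).
v_3 = A·v_2 = (20, 34).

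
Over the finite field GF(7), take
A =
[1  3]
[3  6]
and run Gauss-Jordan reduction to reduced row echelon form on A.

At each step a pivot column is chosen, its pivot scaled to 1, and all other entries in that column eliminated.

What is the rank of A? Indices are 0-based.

rank = 2

[1] R0 /= 1  ⇒  (1, 3)
     R1 -= 3·R0  ⇒  (0, 4)
[2] R1 /= 4  ⇒  (0, 1)
     R0 -= 3·R1  ⇒  (1, 0)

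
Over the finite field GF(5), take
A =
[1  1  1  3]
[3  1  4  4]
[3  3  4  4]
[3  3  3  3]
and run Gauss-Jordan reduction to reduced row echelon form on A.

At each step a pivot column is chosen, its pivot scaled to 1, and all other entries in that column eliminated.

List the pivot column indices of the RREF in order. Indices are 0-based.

pivot columns: 0, 1, 2, 3

[1] R0 /= 1  ⇒  (1, 1, 1, 3)
     R1 -= 3·R0  ⇒  (0, 3, 1, 0)
     R2 -= 3·R0  ⇒  (0, 0, 1, 0)
     R3 -= 3·R0  ⇒  (0, 0, 0, 4)
[2] R1 /= 3  ⇒  (0, 1, 2, 0)
     R0 -= 1·R1  ⇒  (1, 0, 4, 3)
[3] R2 /= 1  ⇒  (0, 0, 1, 0)
     R0 -= 4·R2  ⇒  (1, 0, 0, 3)
     R1 -= 2·R2  ⇒  (0, 1, 0, 0)
[4] R3 /= 4  ⇒  (0, 0, 0, 1)
     R0 -= 3·R3  ⇒  (1, 0, 0, 0)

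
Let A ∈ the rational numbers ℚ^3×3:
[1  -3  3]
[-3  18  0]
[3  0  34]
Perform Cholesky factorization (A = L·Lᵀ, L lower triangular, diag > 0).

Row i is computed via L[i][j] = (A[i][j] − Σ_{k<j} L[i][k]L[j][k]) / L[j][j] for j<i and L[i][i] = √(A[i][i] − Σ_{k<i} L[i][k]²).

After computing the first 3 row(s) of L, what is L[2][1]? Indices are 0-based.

Step 1: L[0][0] = √(1) = 1.
  L[1][0] = (-3) / L[0][0] = -3.
Step 2: L[1][1] = √(9) = 3.
  L[2][0] = (3) / L[0][0] = 3.
  L[2][1] = (9) / L[1][1] = 3.
Step 3: L[2][2] = √(16) = 4.

L[2][1] = 3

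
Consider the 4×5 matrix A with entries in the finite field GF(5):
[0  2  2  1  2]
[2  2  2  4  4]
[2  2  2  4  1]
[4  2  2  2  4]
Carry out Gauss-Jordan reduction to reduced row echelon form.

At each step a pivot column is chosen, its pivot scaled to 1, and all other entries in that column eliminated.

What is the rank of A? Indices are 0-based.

step 1: exchange rows 0,1
step 1: normalize row 0 (÷2) = (1, 1, 1, 2, 2)
  row 2: subtract 2×row0 = (0, 0, 0, 0, 2)
  row 3: subtract 4×row0 = (0, 3, 3, 4, 1)
step 2: normalize row 1 (÷2) = (0, 1, 1, 3, 1)
  row 0: subtract 1×row1 = (1, 0, 0, 4, 1)
  row 3: subtract 3×row1 = (0, 0, 0, 0, 3)
skip col 2 (zero from row 2)
skip col 3 (zero from row 2)
step 3: normalize row 2 (÷2) = (0, 0, 0, 0, 1)
  row 0: subtract 1×row2 = (1, 0, 0, 4, 0)
  row 1: subtract 1×row2 = (0, 1, 1, 3, 0)
  row 3: subtract 3×row2 = (0, 0, 0, 0, 0)

rank = 3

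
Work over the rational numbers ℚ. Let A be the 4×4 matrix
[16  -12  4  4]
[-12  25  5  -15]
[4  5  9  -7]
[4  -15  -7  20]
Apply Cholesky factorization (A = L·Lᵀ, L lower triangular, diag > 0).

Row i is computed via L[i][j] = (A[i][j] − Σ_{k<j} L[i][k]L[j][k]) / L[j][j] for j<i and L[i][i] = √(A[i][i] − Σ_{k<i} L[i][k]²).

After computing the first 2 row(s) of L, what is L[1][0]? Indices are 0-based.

Step 1: L[0][0] = √(16) = 4.
  L[1][0] = (-12) / L[0][0] = -3.
Step 2: L[1][1] = √(16) = 4.

L[1][0] = -3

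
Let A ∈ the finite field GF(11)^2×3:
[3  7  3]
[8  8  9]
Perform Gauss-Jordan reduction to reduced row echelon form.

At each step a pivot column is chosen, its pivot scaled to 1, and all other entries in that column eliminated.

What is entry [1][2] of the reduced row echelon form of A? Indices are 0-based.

[1] R0 /= 3  ⇒  (1, 6, 1)
     R1 -= 8·R0  ⇒  (0, 4, 1)
[2] R1 /= 4  ⇒  (0, 1, 3)
     R0 -= 6·R1  ⇒  (1, 0, 5)

M[1][2] = 3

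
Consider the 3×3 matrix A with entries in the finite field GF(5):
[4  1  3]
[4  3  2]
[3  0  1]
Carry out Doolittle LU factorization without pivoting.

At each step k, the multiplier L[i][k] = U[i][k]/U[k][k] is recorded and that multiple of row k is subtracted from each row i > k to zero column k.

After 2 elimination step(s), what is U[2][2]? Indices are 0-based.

U[2][2] = 4

Step 1: pivot at (0,0) is 4.
  row1 ← row1 − (1)·row0  ⇒  L[1][0]=1, U row1=(0, 2, 4)
  row2 ← row2 − (2)·row0  ⇒  L[2][0]=2, U row2=(0, 3, 0)
Step 2: pivot at (1,1) is 2.
  row2 ← row2 − (4)·row1  ⇒  L[2][1]=4, U row2=(0, 0, 4)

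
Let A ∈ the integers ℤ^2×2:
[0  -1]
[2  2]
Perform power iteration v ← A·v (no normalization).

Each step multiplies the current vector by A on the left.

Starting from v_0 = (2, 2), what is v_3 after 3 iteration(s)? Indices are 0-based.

v_3 = (-12, 8)

v_0 = (2, 2).
v_1 = A·v_0 = (-2, 8).
v_2 = A·v_1 = (-8, 12).
v_3 = A·v_2 = (-12, 8).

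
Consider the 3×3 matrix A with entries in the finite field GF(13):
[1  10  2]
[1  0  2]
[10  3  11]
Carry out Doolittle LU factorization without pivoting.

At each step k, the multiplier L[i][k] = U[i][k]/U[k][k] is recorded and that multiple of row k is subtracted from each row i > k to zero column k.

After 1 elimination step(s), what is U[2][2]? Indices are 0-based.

k=0: U[0][0]=1
  eliminate (1,0): mult=1, new row 1: (0, 3, 0); set L[1][0]=1
  eliminate (2,0): mult=10, new row 2: (0, 7, 4); set L[2][0]=10

U[2][2] = 4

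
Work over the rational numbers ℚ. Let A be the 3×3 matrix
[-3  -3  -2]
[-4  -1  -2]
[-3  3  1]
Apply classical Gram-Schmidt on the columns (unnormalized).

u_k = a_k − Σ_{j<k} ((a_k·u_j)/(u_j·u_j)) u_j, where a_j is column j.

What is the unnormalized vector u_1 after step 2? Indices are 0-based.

Step 1: u_0 = a_0 = (-3, -4, -3).
Step 2: u_1 = a_1 − (2/17)·u_0 = (-45/17, -9/17, 57/17).

u_1 = (-45/17, -9/17, 57/17)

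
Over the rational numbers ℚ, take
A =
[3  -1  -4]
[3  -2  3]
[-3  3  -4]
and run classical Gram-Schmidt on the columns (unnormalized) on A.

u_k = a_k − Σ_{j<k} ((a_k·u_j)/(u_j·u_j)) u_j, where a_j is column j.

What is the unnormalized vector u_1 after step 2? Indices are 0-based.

Step 1: u_0 = a_0 = (3, 3, -3).
Step 2: u_1 = a_1 − (-2/3)·u_0 = (1, 0, 1).

u_1 = (1, 0, 1)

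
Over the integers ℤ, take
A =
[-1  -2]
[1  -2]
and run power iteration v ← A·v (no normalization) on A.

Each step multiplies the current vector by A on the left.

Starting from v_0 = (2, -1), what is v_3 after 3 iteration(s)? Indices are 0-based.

v_3 = (24, 8)

v_0 = (2, -1).
v_1 = A·v_0 = (0, 4).
v_2 = A·v_1 = (-8, -8).
v_3 = A·v_2 = (24, 8).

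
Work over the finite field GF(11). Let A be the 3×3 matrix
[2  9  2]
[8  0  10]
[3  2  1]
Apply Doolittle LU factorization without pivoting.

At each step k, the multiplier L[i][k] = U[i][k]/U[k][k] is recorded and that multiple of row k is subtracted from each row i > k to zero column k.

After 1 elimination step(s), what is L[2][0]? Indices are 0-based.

Step 1: pivot at (0,0) is 2.
  row1 ← row1 − (4)·row0  ⇒  L[1][0]=4, U row1=(0, 8, 2)
  row2 ← row2 − (7)·row0  ⇒  L[2][0]=7, U row2=(0, 5, 9)

L[2][0] = 7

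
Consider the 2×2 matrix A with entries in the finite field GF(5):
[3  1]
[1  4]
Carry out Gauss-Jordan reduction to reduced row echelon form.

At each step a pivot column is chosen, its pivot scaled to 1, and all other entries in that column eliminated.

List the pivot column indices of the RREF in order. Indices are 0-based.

step 1: normalize row 0 (÷3) = (1, 2)
  row 1: subtract 1×row0 = (0, 2)
step 2: normalize row 1 (÷2) = (0, 1)
  row 0: subtract 2×row1 = (1, 0)

pivot columns: 0, 1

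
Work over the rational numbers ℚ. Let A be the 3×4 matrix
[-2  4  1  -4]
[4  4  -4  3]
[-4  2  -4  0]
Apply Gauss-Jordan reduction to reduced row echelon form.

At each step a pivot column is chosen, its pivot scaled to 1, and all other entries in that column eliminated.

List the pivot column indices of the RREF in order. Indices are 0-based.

pivot columns: 0, 1, 2

step 1: normalize row 0 (÷-2) = (1, -2, -1/2, 2)
  row 1: subtract 4×row0 = (0, 12, -2, -5)
  row 2: subtract -4×row0 = (0, -6, -6, 8)
step 2: normalize row 1 (÷12) = (0, 1, -1/6, -5/12)
  row 0: subtract -2×row1 = (1, 0, -5/6, 7/6)
  row 2: subtract -6×row1 = (0, 0, -7, 11/2)
step 3: normalize row 2 (÷-7) = (0, 0, 1, -11/14)
  row 0: subtract -5/6×row2 = (1, 0, 0, 43/84)
  row 1: subtract -1/6×row2 = (0, 1, 0, -23/42)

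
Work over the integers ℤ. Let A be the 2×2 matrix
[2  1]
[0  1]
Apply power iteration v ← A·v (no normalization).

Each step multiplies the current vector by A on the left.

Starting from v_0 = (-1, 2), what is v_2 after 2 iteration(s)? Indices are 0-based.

v_2 = (2, 2)

v_0 = (-1, 2).
v_1 = A·v_0 = (0, 2).
v_2 = A·v_1 = (2, 2).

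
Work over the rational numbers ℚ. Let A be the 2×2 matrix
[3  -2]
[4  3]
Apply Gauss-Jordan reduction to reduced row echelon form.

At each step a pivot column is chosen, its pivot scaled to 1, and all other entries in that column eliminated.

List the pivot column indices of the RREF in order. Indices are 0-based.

pivot columns: 0, 1

pivot(0,0)=3: scale R0 → (1, -2/3)
  clear (1,0): R1 −= (4)R0 → (0, 17/3)
pivot(1,1)=17/3: scale R1 → (0, 1)
  clear (0,1): R0 −= (-2/3)R1 → (1, 0)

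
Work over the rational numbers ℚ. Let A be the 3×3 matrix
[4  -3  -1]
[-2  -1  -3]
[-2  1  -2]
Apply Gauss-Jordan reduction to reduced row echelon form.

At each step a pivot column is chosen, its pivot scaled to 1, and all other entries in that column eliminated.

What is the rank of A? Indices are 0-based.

rank = 3

step 1: normalize row 0 (÷4) = (1, -3/4, -1/4)
  row 1: subtract -2×row0 = (0, -5/2, -7/2)
  row 2: subtract -2×row0 = (0, -1/2, -5/2)
step 2: normalize row 1 (÷-5/2) = (0, 1, 7/5)
  row 0: subtract -3/4×row1 = (1, 0, 4/5)
  row 2: subtract -1/2×row1 = (0, 0, -9/5)
step 3: normalize row 2 (÷-9/5) = (0, 0, 1)
  row 0: subtract 4/5×row2 = (1, 0, 0)
  row 1: subtract 7/5×row2 = (0, 1, 0)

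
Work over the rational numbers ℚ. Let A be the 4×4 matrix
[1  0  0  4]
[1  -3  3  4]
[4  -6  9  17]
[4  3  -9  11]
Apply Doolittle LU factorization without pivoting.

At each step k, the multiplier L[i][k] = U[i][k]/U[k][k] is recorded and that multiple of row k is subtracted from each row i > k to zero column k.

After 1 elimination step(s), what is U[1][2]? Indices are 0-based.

Step 1: pivot at (0,0) is 1.
  row1 ← row1 − (1)·row0  ⇒  L[1][0]=1, U row1=(0, -3, 3, 0)
  row2 ← row2 − (4)·row0  ⇒  L[2][0]=4, U row2=(0, -6, 9, 1)
  row3 ← row3 − (4)·row0  ⇒  L[3][0]=4, U row3=(0, 3, -9, -5)

U[1][2] = 3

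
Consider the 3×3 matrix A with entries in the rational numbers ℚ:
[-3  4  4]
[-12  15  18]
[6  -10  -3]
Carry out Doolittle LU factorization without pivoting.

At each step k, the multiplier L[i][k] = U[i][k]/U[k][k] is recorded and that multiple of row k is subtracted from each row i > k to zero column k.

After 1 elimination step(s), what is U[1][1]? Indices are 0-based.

U[1][1] = -1

k=0: U[0][0]=-3
  eliminate (1,0): mult=4, new row 1: (0, -1, 2); set L[1][0]=4
  eliminate (2,0): mult=-2, new row 2: (0, -2, 5); set L[2][0]=-2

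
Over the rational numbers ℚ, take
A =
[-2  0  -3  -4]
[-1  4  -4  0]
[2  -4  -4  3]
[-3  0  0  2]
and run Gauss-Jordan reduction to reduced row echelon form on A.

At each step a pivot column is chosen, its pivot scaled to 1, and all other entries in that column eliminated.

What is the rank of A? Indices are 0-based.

rank = 4

pivot(0,0)=-2: scale R0 → (1, 0, 3/2, 2)
  clear (1,0): R1 −= (-1)R0 → (0, 4, -5/2, 2)
  clear (2,0): R2 −= (2)R0 → (0, -4, -7, -1)
  clear (3,0): R3 −= (-3)R0 → (0, 0, 9/2, 8)
pivot(1,1)=4: scale R1 → (0, 1, -5/8, 1/2)
  clear (2,1): R2 −= (-4)R1 → (0, 0, -19/2, 1)
pivot(2,2)=-19/2: scale R2 → (0, 0, 1, -2/19)
  clear (0,2): R0 −= (3/2)R2 → (1, 0, 0, 41/19)
  clear (1,2): R1 −= (-5/8)R2 → (0, 1, 0, 33/76)
  clear (3,2): R3 −= (9/2)R2 → (0, 0, 0, 161/19)
pivot(3,3)=161/19: scale R3 → (0, 0, 0, 1)
  clear (0,3): R0 −= (41/19)R3 → (1, 0, 0, 0)
  clear (1,3): R1 −= (33/76)R3 → (0, 1, 0, 0)
  clear (2,3): R2 −= (-2/19)R3 → (0, 0, 1, 0)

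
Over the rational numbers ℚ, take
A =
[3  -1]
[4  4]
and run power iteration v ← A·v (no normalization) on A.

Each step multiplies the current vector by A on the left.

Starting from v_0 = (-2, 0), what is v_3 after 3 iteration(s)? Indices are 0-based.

v_0 = (-2, 0).
v_1 = A·v_0 = (-6, -8).
v_2 = A·v_1 = (-10, -56).
v_3 = A·v_2 = (26, -264).

v_3 = (26, -264)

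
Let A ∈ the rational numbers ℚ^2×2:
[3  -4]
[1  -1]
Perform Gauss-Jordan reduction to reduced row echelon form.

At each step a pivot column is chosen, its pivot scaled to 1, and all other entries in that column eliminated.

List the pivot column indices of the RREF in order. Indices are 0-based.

pivot columns: 0, 1

step 1: normalize row 0 (÷3) = (1, -4/3)
  row 1: subtract 1×row0 = (0, 1/3)
step 2: normalize row 1 (÷1/3) = (0, 1)
  row 0: subtract -4/3×row1 = (1, 0)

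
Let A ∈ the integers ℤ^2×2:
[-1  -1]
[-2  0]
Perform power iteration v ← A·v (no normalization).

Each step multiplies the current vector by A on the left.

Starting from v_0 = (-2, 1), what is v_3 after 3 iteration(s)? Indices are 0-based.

v_0 = (-2, 1).
v_1 = A·v_0 = (1, 4).
v_2 = A·v_1 = (-5, -2).
v_3 = A·v_2 = (7, 10).

v_3 = (7, 10)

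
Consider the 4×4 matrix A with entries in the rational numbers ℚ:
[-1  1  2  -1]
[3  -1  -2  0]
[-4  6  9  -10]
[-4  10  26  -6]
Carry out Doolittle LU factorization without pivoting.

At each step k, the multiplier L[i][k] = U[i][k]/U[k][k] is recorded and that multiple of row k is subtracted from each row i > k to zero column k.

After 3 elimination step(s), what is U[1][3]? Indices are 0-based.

U[1][3] = -3

[col 0] pivot -1
  R1 -= -3*R0 → (0, 2, 4, -3)  (L[1][0] := -3)
  R2 -= 4*R0 → (0, 2, 1, -6)  (L[2][0] := 4)
  R3 -= 4*R0 → (0, 6, 18, -2)  (L[3][0] := 4)
[col 1] pivot 2
  R2 -= 1*R1 → (0, 0, -3, -3)  (L[2][1] := 1)
  R3 -= 3*R1 → (0, 0, 6, 7)  (L[3][1] := 3)
[col 2] pivot -3
  R3 -= -2*R2 → (0, 0, 0, 1)  (L[3][2] := -2)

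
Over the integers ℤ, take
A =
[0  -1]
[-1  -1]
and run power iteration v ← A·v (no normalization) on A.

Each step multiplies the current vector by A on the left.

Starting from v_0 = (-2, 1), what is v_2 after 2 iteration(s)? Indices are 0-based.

v_0 = (-2, 1).
v_1 = A·v_0 = (-1, 1).
v_2 = A·v_1 = (-1, 0).

v_2 = (-1, 0)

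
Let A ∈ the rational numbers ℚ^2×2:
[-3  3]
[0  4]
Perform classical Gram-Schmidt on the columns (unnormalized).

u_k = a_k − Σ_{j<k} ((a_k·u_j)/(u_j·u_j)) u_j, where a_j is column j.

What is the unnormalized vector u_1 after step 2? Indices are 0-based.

u_1 = (0, 4)

Step 1: u_0 = a_0 = (-3, 0).
Step 2: u_1 = a_1 − (-1)·u_0 = (0, 4).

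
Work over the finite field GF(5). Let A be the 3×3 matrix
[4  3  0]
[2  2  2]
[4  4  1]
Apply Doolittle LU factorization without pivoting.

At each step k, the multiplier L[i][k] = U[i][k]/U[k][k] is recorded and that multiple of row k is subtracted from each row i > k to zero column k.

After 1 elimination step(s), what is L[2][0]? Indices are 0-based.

L[2][0] = 1

k=0: U[0][0]=4
  eliminate (1,0): mult=3, new row 1: (0, 3, 2); set L[1][0]=3
  eliminate (2,0): mult=1, new row 2: (0, 1, 1); set L[2][0]=1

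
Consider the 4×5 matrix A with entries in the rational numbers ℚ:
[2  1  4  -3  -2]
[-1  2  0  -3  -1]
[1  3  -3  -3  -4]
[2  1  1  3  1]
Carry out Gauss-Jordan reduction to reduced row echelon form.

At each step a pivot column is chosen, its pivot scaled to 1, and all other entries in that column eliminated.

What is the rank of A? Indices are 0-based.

rank = 4

pivot(0,0)=2: scale R0 → (1, 1/2, 2, -3/2, -1)
  clear (1,0): R1 −= (-1)R0 → (0, 5/2, 2, -9/2, -2)
  clear (2,0): R2 −= (1)R0 → (0, 5/2, -5, -3/2, -3)
  clear (3,0): R3 −= (2)R0 → (0, 0, -3, 6, 3)
pivot(1,1)=5/2: scale R1 → (0, 1, 4/5, -9/5, -4/5)
  clear (0,1): R0 −= (1/2)R1 → (1, 0, 8/5, -3/5, -3/5)
  clear (2,1): R2 −= (5/2)R1 → (0, 0, -7, 3, -1)
pivot(2,2)=-7: scale R2 → (0, 0, 1, -3/7, 1/7)
  clear (0,2): R0 −= (8/5)R2 → (1, 0, 0, 3/35, -29/35)
  clear (1,2): R1 −= (4/5)R2 → (0, 1, 0, -51/35, -32/35)
  clear (3,2): R3 −= (-3)R2 → (0, 0, 0, 33/7, 24/7)
pivot(3,3)=33/7: scale R3 → (0, 0, 0, 1, 8/11)
  clear (0,3): R0 −= (3/35)R3 → (1, 0, 0, 0, -49/55)
  clear (1,3): R1 −= (-51/35)R3 → (0, 1, 0, 0, 8/55)
  clear (2,3): R2 −= (-3/7)R3 → (0, 0, 1, 0, 5/11)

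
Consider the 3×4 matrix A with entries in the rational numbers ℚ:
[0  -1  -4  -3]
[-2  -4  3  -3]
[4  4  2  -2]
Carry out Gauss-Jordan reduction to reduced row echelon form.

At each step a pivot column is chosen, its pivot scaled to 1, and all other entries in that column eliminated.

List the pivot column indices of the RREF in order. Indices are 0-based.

pivot columns: 0, 1, 2

pivot(0,0): swap R0↔R1
pivot(0,0)=-2: scale R0 → (1, 2, -3/2, 3/2)
  clear (2,0): R2 −= (4)R0 → (0, -4, 8, -8)
pivot(1,1)=-1: scale R1 → (0, 1, 4, 3)
  clear (0,1): R0 −= (2)R1 → (1, 0, -19/2, -9/2)
  clear (2,1): R2 −= (-4)R1 → (0, 0, 24, 4)
pivot(2,2)=24: scale R2 → (0, 0, 1, 1/6)
  clear (0,2): R0 −= (-19/2)R2 → (1, 0, 0, -35/12)
  clear (1,2): R1 −= (4)R2 → (0, 1, 0, 7/3)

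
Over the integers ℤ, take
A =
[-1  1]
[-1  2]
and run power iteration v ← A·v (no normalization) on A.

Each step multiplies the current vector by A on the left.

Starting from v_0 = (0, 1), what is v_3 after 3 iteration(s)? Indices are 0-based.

v_3 = (2, 5)

v_0 = (0, 1).
v_1 = A·v_0 = (1, 2).
v_2 = A·v_1 = (1, 3).
v_3 = A·v_2 = (2, 5).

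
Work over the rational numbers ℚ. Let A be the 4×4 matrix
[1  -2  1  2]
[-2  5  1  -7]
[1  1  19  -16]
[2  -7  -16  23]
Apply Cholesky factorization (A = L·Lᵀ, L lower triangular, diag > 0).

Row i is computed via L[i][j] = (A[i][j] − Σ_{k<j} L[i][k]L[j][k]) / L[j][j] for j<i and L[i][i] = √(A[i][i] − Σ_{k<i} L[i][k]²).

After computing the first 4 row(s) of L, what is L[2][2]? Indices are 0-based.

L[2][2] = 3

Step 1: L[0][0] = √(1) = 1.
  L[1][0] = (-2) / L[0][0] = -2.
Step 2: L[1][1] = √(1) = 1.
  L[2][0] = (1) / L[0][0] = 1.
  L[2][1] = (3) / L[1][1] = 3.
Step 3: L[2][2] = √(9) = 3.
  L[3][0] = (2) / L[0][0] = 2.
  L[3][1] = (-3) / L[1][1] = -3.
  L[3][2] = (-9) / L[2][2] = -3.
Step 4: L[3][3] = √(1) = 1.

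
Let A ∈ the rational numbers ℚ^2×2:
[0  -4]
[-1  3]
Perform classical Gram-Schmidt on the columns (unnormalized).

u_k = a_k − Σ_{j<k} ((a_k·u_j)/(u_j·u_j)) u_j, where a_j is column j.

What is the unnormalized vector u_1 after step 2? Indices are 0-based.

u_1 = (-4, 0)

Step 1: u_0 = a_0 = (0, -1).
Step 2: u_1 = a_1 − (-3)·u_0 = (-4, 0).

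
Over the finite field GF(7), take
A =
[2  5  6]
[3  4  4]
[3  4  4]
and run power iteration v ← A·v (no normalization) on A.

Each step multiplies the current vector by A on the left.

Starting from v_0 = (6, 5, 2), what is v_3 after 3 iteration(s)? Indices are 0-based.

v_0 = (6, 5, 2).
v_1 = A·v_0 = (0, 4, 4).
v_2 = A·v_1 = (2, 4, 4).
v_3 = A·v_2 = (6, 3, 3).

v_3 = (6, 3, 3)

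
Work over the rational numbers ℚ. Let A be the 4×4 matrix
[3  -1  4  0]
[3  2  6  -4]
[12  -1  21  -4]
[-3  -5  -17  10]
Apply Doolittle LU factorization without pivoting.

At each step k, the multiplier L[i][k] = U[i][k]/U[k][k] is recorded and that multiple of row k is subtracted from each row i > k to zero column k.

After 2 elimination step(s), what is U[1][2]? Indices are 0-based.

k=0: U[0][0]=3
  eliminate (1,0): mult=1, new row 1: (0, 3, 2, -4); set L[1][0]=1
  eliminate (2,0): mult=4, new row 2: (0, 3, 5, -4); set L[2][0]=4
  eliminate (3,0): mult=-1, new row 3: (0, -6, -13, 10); set L[3][0]=-1
k=1: U[1][1]=3
  eliminate (2,1): mult=1, new row 2: (0, 0, 3, 0); set L[2][1]=1
  eliminate (3,1): mult=-2, new row 3: (0, 0, -9, 2); set L[3][1]=-2

U[1][2] = 2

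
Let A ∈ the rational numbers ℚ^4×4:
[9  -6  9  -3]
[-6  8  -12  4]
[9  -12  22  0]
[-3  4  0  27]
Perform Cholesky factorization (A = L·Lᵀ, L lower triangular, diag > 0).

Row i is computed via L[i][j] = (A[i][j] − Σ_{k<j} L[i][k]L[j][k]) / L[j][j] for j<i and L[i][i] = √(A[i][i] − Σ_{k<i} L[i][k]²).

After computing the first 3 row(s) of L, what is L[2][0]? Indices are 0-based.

Step 1: L[0][0] = √(9) = 3.
  L[1][0] = (-6) / L[0][0] = -2.
Step 2: L[1][1] = √(4) = 2.
  L[2][0] = (9) / L[0][0] = 3.
  L[2][1] = (-6) / L[1][1] = -3.
Step 3: L[2][2] = √(4) = 2.

L[2][0] = 3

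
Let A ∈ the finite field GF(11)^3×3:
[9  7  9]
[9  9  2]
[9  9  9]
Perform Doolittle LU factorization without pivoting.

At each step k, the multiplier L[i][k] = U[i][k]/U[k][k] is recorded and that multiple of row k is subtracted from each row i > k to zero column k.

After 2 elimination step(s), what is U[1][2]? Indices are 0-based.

Step 1: pivot at (0,0) is 9.
  row1 ← row1 − (1)·row0  ⇒  L[1][0]=1, U row1=(0, 2, 4)
  row2 ← row2 − (1)·row0  ⇒  L[2][0]=1, U row2=(0, 2, 0)
Step 2: pivot at (1,1) is 2.
  row2 ← row2 − (1)·row1  ⇒  L[2][1]=1, U row2=(0, 0, 7)

U[1][2] = 4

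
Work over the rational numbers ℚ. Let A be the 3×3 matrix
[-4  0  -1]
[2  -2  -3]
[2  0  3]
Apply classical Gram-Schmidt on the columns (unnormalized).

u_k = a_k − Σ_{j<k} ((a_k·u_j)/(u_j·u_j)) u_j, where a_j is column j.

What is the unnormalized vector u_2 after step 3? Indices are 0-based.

u_2 = (1, 0, 2)

Step 1: u_0 = a_0 = (-4, 2, 2).
Step 2: u_1 = a_1 − (-1/6)·u_0 = (-2/3, -5/3, 1/3).
Step 3: u_2 = a_2 − (1/6)·u_0 − (2)·u_1 = (1, 0, 2).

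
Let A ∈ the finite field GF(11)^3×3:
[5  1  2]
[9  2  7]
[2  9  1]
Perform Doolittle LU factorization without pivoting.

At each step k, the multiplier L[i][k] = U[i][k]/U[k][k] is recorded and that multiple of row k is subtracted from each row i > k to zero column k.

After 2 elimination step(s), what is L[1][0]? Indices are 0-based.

L[1][0] = 4

Step 1: pivot at (0,0) is 5.
  row1 ← row1 − (4)·row0  ⇒  L[1][0]=4, U row1=(0, 9, 10)
  row2 ← row2 − (7)·row0  ⇒  L[2][0]=7, U row2=(0, 2, 9)
Step 2: pivot at (1,1) is 9.
  row2 ← row2 − (10)·row1  ⇒  L[2][1]=10, U row2=(0, 0, 8)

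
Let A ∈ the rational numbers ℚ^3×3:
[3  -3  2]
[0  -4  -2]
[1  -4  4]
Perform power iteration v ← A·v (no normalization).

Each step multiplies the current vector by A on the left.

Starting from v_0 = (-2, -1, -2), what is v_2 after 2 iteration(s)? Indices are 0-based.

v_2 = (-57, -20, -63)

v_0 = (-2, -1, -2).
v_1 = A·v_0 = (-7, 8, -6).
v_2 = A·v_1 = (-57, -20, -63).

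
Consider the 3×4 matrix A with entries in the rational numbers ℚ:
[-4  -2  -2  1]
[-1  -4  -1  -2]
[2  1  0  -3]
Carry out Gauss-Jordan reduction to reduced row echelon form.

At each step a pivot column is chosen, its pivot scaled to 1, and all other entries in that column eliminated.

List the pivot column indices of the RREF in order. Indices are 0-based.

pivot columns: 0, 1, 2

pivot(0,0)=-4: scale R0 → (1, 1/2, 1/2, -1/4)
  clear (1,0): R1 −= (-1)R0 → (0, -7/2, -1/2, -9/4)
  clear (2,0): R2 −= (2)R0 → (0, 0, -1, -5/2)
pivot(1,1)=-7/2: scale R1 → (0, 1, 1/7, 9/14)
  clear (0,1): R0 −= (1/2)R1 → (1, 0, 3/7, -4/7)
pivot(2,2)=-1: scale R2 → (0, 0, 1, 5/2)
  clear (0,2): R0 −= (3/7)R2 → (1, 0, 0, -23/14)
  clear (1,2): R1 −= (1/7)R2 → (0, 1, 0, 2/7)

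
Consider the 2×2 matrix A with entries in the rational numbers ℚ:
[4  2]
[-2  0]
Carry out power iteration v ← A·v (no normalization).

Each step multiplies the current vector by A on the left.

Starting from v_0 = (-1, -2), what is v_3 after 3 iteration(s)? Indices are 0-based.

v_3 = (-80, 56)

v_0 = (-1, -2).
v_1 = A·v_0 = (-8, 2).
v_2 = A·v_1 = (-28, 16).
v_3 = A·v_2 = (-80, 56).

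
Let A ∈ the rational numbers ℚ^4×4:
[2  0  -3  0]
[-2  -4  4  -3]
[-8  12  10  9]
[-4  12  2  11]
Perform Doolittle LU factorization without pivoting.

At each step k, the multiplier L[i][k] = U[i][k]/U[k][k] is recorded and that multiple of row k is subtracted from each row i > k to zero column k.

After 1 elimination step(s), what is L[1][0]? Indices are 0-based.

L[1][0] = -1

k=0: U[0][0]=2
  eliminate (1,0): mult=-1, new row 1: (0, -4, 1, -3); set L[1][0]=-1
  eliminate (2,0): mult=-4, new row 2: (0, 12, -2, 9); set L[2][0]=-4
  eliminate (3,0): mult=-2, new row 3: (0, 12, -4, 11); set L[3][0]=-2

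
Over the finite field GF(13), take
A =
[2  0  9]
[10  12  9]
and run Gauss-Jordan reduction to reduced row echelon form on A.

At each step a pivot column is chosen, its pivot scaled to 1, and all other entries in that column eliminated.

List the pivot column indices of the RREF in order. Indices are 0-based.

pivot(0,0)=2: scale R0 → (1, 0, 11)
  clear (1,0): R1 −= (10)R0 → (0, 12, 3)
pivot(1,1)=12: scale R1 → (0, 1, 10)

pivot columns: 0, 1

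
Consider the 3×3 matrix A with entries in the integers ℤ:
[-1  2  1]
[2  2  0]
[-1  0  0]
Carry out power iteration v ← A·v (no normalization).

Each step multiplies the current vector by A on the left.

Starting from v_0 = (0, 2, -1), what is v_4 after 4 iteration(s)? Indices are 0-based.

v_0 = (0, 2, -1).
v_1 = A·v_0 = (3, 4, 0).
v_2 = A·v_1 = (5, 14, -3).
v_3 = A·v_2 = (20, 38, -5).
v_4 = A·v_3 = (51, 116, -20).

v_4 = (51, 116, -20)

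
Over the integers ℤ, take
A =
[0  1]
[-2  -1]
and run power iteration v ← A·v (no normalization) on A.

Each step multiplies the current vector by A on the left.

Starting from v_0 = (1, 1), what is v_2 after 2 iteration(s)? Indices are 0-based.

v_0 = (1, 1).
v_1 = A·v_0 = (1, -3).
v_2 = A·v_1 = (-3, 1).

v_2 = (-3, 1)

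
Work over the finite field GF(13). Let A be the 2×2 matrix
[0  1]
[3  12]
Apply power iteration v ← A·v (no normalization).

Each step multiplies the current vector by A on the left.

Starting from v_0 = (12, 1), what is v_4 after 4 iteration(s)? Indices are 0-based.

v_4 = (7, 1)

v_0 = (12, 1).
v_1 = A·v_0 = (1, 9).
v_2 = A·v_1 = (9, 7).
v_3 = A·v_2 = (7, 7).
v_4 = A·v_3 = (7, 1).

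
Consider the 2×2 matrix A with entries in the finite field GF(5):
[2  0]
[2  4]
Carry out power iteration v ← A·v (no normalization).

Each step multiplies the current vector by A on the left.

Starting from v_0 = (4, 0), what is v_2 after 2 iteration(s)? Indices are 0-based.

v_2 = (1, 3)

v_0 = (4, 0).
v_1 = A·v_0 = (3, 3).
v_2 = A·v_1 = (1, 3).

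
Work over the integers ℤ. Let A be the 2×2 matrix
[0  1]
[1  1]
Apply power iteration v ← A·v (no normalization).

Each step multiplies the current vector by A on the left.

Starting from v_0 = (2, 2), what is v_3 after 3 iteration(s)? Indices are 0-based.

v_3 = (6, 10)

v_0 = (2, 2).
v_1 = A·v_0 = (2, 4).
v_2 = A·v_1 = (4, 6).
v_3 = A·v_2 = (6, 10).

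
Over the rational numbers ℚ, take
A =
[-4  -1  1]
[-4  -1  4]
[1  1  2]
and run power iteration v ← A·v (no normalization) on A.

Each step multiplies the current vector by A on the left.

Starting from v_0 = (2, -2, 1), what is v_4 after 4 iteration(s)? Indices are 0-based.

v_4 = (702, 846, -171)

v_0 = (2, -2, 1).
v_1 = A·v_0 = (-5, -2, 2).
v_2 = A·v_1 = (24, 30, -3).
v_3 = A·v_2 = (-129, -138, 48).
v_4 = A·v_3 = (702, 846, -171).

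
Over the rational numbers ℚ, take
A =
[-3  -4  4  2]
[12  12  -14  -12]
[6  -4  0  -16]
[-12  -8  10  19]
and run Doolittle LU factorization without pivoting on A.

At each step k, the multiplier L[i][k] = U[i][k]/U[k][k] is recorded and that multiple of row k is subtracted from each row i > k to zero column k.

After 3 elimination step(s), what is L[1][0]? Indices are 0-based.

[col 0] pivot -3
  R1 -= -4*R0 → (0, -4, 2, -4)  (L[1][0] := -4)
  R2 -= -2*R0 → (0, -12, 8, -12)  (L[2][0] := -2)
  R3 -= 4*R0 → (0, 8, -6, 11)  (L[3][0] := 4)
[col 1] pivot -4
  R2 -= 3*R1 → (0, 0, 2, 0)  (L[2][1] := 3)
  R3 -= -2*R1 → (0, 0, -2, 3)  (L[3][1] := -2)
[col 2] pivot 2
  R3 -= -1*R2 → (0, 0, 0, 3)  (L[3][2] := -1)

L[1][0] = -4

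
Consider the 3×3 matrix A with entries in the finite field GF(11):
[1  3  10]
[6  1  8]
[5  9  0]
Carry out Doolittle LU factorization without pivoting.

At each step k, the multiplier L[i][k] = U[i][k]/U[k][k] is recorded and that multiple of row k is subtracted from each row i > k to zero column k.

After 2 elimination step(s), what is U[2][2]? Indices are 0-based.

U[2][2] = 2

Step 1: pivot at (0,0) is 1.
  row1 ← row1 − (6)·row0  ⇒  L[1][0]=6, U row1=(0, 5, 3)
  row2 ← row2 − (5)·row0  ⇒  L[2][0]=5, U row2=(0, 5, 5)
Step 2: pivot at (1,1) is 5.
  row2 ← row2 − (1)·row1  ⇒  L[2][1]=1, U row2=(0, 0, 2)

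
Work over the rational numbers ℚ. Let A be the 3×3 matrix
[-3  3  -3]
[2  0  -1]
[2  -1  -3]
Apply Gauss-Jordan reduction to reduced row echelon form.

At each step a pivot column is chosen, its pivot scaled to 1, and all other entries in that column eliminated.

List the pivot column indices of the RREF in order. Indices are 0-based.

pivot columns: 0, 1, 2

pivot(0,0)=-3: scale R0 → (1, -1, 1)
  clear (1,0): R1 −= (2)R0 → (0, 2, -3)
  clear (2,0): R2 −= (2)R0 → (0, 1, -5)
pivot(1,1)=2: scale R1 → (0, 1, -3/2)
  clear (0,1): R0 −= (-1)R1 → (1, 0, -1/2)
  clear (2,1): R2 −= (1)R1 → (0, 0, -7/2)
pivot(2,2)=-7/2: scale R2 → (0, 0, 1)
  clear (0,2): R0 −= (-1/2)R2 → (1, 0, 0)
  clear (1,2): R1 −= (-3/2)R2 → (0, 1, 0)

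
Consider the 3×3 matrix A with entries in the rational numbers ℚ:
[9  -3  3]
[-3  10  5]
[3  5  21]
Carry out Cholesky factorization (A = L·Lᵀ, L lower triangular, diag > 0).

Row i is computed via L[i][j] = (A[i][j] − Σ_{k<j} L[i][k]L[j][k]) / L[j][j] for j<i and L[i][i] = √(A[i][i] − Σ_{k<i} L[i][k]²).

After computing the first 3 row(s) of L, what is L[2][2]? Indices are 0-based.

Step 1: L[0][0] = √(9) = 3.
  L[1][0] = (-3) / L[0][0] = -1.
Step 2: L[1][1] = √(9) = 3.
  L[2][0] = (3) / L[0][0] = 1.
  L[2][1] = (6) / L[1][1] = 2.
Step 3: L[2][2] = √(16) = 4.

L[2][2] = 4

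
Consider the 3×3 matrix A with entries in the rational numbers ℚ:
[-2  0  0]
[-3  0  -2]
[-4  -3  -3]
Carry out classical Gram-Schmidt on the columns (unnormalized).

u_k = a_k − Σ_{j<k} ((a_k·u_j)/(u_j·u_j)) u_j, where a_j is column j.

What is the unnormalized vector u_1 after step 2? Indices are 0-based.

u_1 = (24/29, 36/29, -39/29)

Step 1: u_0 = a_0 = (-2, -3, -4).
Step 2: u_1 = a_1 − (12/29)·u_0 = (24/29, 36/29, -39/29).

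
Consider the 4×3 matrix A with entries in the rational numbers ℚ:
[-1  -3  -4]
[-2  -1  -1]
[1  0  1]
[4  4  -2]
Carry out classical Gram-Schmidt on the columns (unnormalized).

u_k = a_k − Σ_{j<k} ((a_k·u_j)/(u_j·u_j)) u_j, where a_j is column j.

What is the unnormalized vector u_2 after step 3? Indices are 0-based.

u_2 = (-2, -2, 2, -2)

Step 1: u_0 = a_0 = (-1, -2, 1, 4).
Step 2: u_1 = a_1 − (21/22)·u_0 = (-45/22, 10/11, -21/22, 2/11).
Step 3: u_2 = a_2 − (-1/22)·u_0 − (1)·u_1 = (-2, -2, 2, -2).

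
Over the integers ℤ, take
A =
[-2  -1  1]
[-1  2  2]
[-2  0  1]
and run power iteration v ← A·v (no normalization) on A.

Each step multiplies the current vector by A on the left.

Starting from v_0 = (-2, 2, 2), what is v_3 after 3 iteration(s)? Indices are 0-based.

v_3 = (-6, 64, 22)

v_0 = (-2, 2, 2).
v_1 = A·v_0 = (4, 10, 6).
v_2 = A·v_1 = (-12, 28, -2).
v_3 = A·v_2 = (-6, 64, 22).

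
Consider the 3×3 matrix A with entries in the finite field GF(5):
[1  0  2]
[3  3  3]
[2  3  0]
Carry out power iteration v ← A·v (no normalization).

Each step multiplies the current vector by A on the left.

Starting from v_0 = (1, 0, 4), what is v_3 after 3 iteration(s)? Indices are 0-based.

v_0 = (1, 0, 4).
v_1 = A·v_0 = (4, 0, 2).
v_2 = A·v_1 = (3, 3, 3).
v_3 = A·v_2 = (4, 2, 0).

v_3 = (4, 2, 0)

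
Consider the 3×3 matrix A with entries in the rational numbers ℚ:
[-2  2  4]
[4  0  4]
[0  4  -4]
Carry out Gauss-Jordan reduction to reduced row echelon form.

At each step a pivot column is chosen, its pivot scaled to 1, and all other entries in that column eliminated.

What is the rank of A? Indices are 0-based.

pivot(0,0)=-2: scale R0 → (1, -1, -2)
  clear (1,0): R1 −= (4)R0 → (0, 4, 12)
pivot(1,1)=4: scale R1 → (0, 1, 3)
  clear (0,1): R0 −= (-1)R1 → (1, 0, 1)
  clear (2,1): R2 −= (4)R1 → (0, 0, -16)
pivot(2,2)=-16: scale R2 → (0, 0, 1)
  clear (0,2): R0 −= (1)R2 → (1, 0, 0)
  clear (1,2): R1 −= (3)R2 → (0, 1, 0)

rank = 3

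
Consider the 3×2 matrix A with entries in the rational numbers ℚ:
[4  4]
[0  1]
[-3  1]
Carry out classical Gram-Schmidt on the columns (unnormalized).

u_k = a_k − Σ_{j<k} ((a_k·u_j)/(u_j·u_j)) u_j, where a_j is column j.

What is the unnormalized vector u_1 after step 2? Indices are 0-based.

Step 1: u_0 = a_0 = (4, 0, -3).
Step 2: u_1 = a_1 − (13/25)·u_0 = (48/25, 1, 64/25).

u_1 = (48/25, 1, 64/25)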